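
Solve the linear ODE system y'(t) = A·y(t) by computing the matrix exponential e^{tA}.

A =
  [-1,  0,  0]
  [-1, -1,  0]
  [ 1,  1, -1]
e^{tA} =
  [exp(-t), 0, 0]
  [-t*exp(-t), exp(-t), 0]
  [-t^2*exp(-t)/2 + t*exp(-t), t*exp(-t), exp(-t)]

Strategy: write A = P · J · P⁻¹ where J is a Jordan canonical form, so e^{tA} = P · e^{tJ} · P⁻¹, and e^{tJ} can be computed block-by-block.

A has Jordan form
J =
  [-1,  1,  0]
  [ 0, -1,  1]
  [ 0,  0, -1]
(up to reordering of blocks).

Per-block formulas:
  For a 3×3 Jordan block J_3(-1): exp(t · J_3(-1)) = e^(-1t)·(I + t·N + (t^2/2)·N^2), where N is the 3×3 nilpotent shift.

After assembling e^{tJ} and conjugating by P, we get:

e^{tA} =
  [exp(-t), 0, 0]
  [-t*exp(-t), exp(-t), 0]
  [-t^2*exp(-t)/2 + t*exp(-t), t*exp(-t), exp(-t)]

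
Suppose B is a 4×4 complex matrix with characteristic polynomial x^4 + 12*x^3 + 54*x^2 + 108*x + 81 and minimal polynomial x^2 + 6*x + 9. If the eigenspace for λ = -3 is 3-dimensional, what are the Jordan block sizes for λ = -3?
Block sizes for λ = -3: [2, 1, 1]

Step 1 — from the characteristic polynomial, algebraic multiplicity of λ = -3 is 4. From dim ker(B − (-3)·I) = 3, there are exactly 3 Jordan blocks for λ = -3.
Step 2 — from the minimal polynomial, the factor (x + 3)^2 tells us the largest block for λ = -3 has size 2.
Step 3 — with total size 4, 3 blocks, and largest block 2, the block sizes (in nonincreasing order) are [2, 1, 1].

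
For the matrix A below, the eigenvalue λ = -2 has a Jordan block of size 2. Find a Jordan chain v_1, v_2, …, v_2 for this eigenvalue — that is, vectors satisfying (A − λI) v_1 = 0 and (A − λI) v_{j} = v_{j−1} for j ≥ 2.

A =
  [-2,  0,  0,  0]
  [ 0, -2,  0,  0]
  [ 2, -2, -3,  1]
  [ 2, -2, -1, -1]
A Jordan chain for λ = -2 of length 2:
v_1 = (0, 0, 2, 2)ᵀ
v_2 = (1, 0, 0, 0)ᵀ

Let N = A − (-2)·I. We want v_2 with N^2 v_2 = 0 but N^1 v_2 ≠ 0; then v_{j-1} := N · v_j for j = 2, …, 2.

Pick v_2 = (1, 0, 0, 0)ᵀ.
Then v_1 = N · v_2 = (0, 0, 2, 2)ᵀ.

Sanity check: (A − (-2)·I) v_1 = (0, 0, 0, 0)ᵀ = 0. ✓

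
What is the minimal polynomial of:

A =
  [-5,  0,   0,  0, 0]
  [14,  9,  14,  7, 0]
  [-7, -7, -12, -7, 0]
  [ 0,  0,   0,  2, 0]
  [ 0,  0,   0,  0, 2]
x^2 + 3*x - 10

The characteristic polynomial is χ_A(x) = (x - 2)^3*(x + 5)^2, so the eigenvalues are known. The minimal polynomial is
  m_A(x) = Π_λ (x − λ)^{k_λ}
where k_λ is the size of the *largest* Jordan block for λ (equivalently, the smallest k with (A − λI)^k v = 0 for every generalised eigenvector v of λ).

  λ = -5: largest Jordan block has size 1, contributing (x + 5)
  λ = 2: largest Jordan block has size 1, contributing (x − 2)

So m_A(x) = (x - 2)*(x + 5) = x^2 + 3*x - 10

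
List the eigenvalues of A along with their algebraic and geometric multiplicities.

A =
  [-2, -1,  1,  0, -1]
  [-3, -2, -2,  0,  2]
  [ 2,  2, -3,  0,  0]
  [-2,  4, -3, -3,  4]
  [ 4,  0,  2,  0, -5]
λ = -3: alg = 5, geom = 2

Step 1 — factor the characteristic polynomial to read off the algebraic multiplicities:
  χ_A(x) = (x + 3)^5

Step 2 — compute geometric multiplicities via the rank-nullity identity g(λ) = n − rank(A − λI):
  rank(A − (-3)·I) = 3, so dim ker(A − (-3)·I) = n − 3 = 2

Summary:
  λ = -3: algebraic multiplicity = 5, geometric multiplicity = 2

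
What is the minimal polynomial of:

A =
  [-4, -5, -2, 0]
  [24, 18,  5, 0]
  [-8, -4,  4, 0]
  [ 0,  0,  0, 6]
x^3 - 18*x^2 + 108*x - 216

The characteristic polynomial is χ_A(x) = (x - 6)^4, so the eigenvalues are known. The minimal polynomial is
  m_A(x) = Π_λ (x − λ)^{k_λ}
where k_λ is the size of the *largest* Jordan block for λ (equivalently, the smallest k with (A − λI)^k v = 0 for every generalised eigenvector v of λ).

  λ = 6: largest Jordan block has size 3, contributing (x − 6)^3

So m_A(x) = (x - 6)^3 = x^3 - 18*x^2 + 108*x - 216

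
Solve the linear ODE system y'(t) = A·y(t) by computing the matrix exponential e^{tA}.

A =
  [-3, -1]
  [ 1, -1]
e^{tA} =
  [-t*exp(-2*t) + exp(-2*t), -t*exp(-2*t)]
  [t*exp(-2*t), t*exp(-2*t) + exp(-2*t)]

Strategy: write A = P · J · P⁻¹ where J is a Jordan canonical form, so e^{tA} = P · e^{tJ} · P⁻¹, and e^{tJ} can be computed block-by-block.

A has Jordan form
J =
  [-2,  1]
  [ 0, -2]
(up to reordering of blocks).

Per-block formulas:
  For a 2×2 Jordan block J_2(-2): exp(t · J_2(-2)) = e^(-2t)·(I + t·N), where N is the 2×2 nilpotent shift.

After assembling e^{tJ} and conjugating by P, we get:

e^{tA} =
  [-t*exp(-2*t) + exp(-2*t), -t*exp(-2*t)]
  [t*exp(-2*t), t*exp(-2*t) + exp(-2*t)]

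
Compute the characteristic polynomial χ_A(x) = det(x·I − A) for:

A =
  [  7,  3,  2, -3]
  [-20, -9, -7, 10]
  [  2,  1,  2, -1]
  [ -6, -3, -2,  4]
x^4 - 4*x^3 + 6*x^2 - 4*x + 1

Expanding det(x·I − A) (e.g. by cofactor expansion or by noting that A is similar to its Jordan form J, which has the same characteristic polynomial as A) gives
  χ_A(x) = x^4 - 4*x^3 + 6*x^2 - 4*x + 1
which factors as (x - 1)^4. The eigenvalues (with algebraic multiplicities) are λ = 1 with multiplicity 4.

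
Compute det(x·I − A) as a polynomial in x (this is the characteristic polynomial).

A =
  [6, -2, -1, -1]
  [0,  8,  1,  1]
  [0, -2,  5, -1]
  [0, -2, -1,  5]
x^4 - 24*x^3 + 216*x^2 - 864*x + 1296

Expanding det(x·I − A) (e.g. by cofactor expansion or by noting that A is similar to its Jordan form J, which has the same characteristic polynomial as A) gives
  χ_A(x) = x^4 - 24*x^3 + 216*x^2 - 864*x + 1296
which factors as (x - 6)^4. The eigenvalues (with algebraic multiplicities) are λ = 6 with multiplicity 4.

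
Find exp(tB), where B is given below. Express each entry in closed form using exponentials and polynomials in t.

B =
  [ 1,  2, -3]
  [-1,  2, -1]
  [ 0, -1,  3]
e^{tB} =
  [-t^2*exp(2*t)/2 - t*exp(2*t) + exp(2*t), t^2*exp(2*t)/2 + 2*t*exp(2*t), -t^2*exp(2*t) - 3*t*exp(2*t)]
  [t^2*exp(2*t)/2 - t*exp(2*t), -t^2*exp(2*t)/2 + exp(2*t), t^2*exp(2*t) - t*exp(2*t)]
  [t^2*exp(2*t)/2, -t^2*exp(2*t)/2 - t*exp(2*t), t^2*exp(2*t) + t*exp(2*t) + exp(2*t)]

Strategy: write B = P · J · P⁻¹ where J is a Jordan canonical form, so e^{tB} = P · e^{tJ} · P⁻¹, and e^{tJ} can be computed block-by-block.

B has Jordan form
J =
  [2, 1, 0]
  [0, 2, 1]
  [0, 0, 2]
(up to reordering of blocks).

Per-block formulas:
  For a 3×3 Jordan block J_3(2): exp(t · J_3(2)) = e^(2t)·(I + t·N + (t^2/2)·N^2), where N is the 3×3 nilpotent shift.

After assembling e^{tJ} and conjugating by P, we get:

e^{tB} =
  [-t^2*exp(2*t)/2 - t*exp(2*t) + exp(2*t), t^2*exp(2*t)/2 + 2*t*exp(2*t), -t^2*exp(2*t) - 3*t*exp(2*t)]
  [t^2*exp(2*t)/2 - t*exp(2*t), -t^2*exp(2*t)/2 + exp(2*t), t^2*exp(2*t) - t*exp(2*t)]
  [t^2*exp(2*t)/2, -t^2*exp(2*t)/2 - t*exp(2*t), t^2*exp(2*t) + t*exp(2*t) + exp(2*t)]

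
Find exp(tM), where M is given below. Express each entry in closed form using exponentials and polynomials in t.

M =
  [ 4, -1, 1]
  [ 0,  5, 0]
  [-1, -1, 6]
e^{tM} =
  [-t*exp(5*t) + exp(5*t), -t*exp(5*t), t*exp(5*t)]
  [0, exp(5*t), 0]
  [-t*exp(5*t), -t*exp(5*t), t*exp(5*t) + exp(5*t)]

Strategy: write M = P · J · P⁻¹ where J is a Jordan canonical form, so e^{tM} = P · e^{tJ} · P⁻¹, and e^{tJ} can be computed block-by-block.

M has Jordan form
J =
  [5, 1, 0]
  [0, 5, 0]
  [0, 0, 5]
(up to reordering of blocks).

Per-block formulas:
  For a 2×2 Jordan block J_2(5): exp(t · J_2(5)) = e^(5t)·(I + t·N), where N is the 2×2 nilpotent shift.
  For a 1×1 block at λ = 5: exp(t · [5]) = [e^(5t)].

After assembling e^{tJ} and conjugating by P, we get:

e^{tM} =
  [-t*exp(5*t) + exp(5*t), -t*exp(5*t), t*exp(5*t)]
  [0, exp(5*t), 0]
  [-t*exp(5*t), -t*exp(5*t), t*exp(5*t) + exp(5*t)]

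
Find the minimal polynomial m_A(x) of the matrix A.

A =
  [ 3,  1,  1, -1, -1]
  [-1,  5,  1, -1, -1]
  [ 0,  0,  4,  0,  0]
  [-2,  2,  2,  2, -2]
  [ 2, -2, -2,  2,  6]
x^2 - 8*x + 16

The characteristic polynomial is χ_A(x) = (x - 4)^5, so the eigenvalues are known. The minimal polynomial is
  m_A(x) = Π_λ (x − λ)^{k_λ}
where k_λ is the size of the *largest* Jordan block for λ (equivalently, the smallest k with (A − λI)^k v = 0 for every generalised eigenvector v of λ).

  λ = 4: largest Jordan block has size 2, contributing (x − 4)^2

So m_A(x) = (x - 4)^2 = x^2 - 8*x + 16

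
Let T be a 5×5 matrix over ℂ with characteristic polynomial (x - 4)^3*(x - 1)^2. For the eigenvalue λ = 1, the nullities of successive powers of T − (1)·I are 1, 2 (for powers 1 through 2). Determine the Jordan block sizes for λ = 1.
Block sizes for λ = 1: [2]

From the dimensions of kernels of powers, the number of Jordan blocks of size at least j is d_j − d_{j−1} where d_j = dim ker(N^j) (with d_0 = 0). Computing the differences gives [1, 1].
The number of blocks of size exactly k is (#blocks of size ≥ k) − (#blocks of size ≥ k + 1), so the partition is: 1 block(s) of size 2.
In nonincreasing order the block sizes are [2].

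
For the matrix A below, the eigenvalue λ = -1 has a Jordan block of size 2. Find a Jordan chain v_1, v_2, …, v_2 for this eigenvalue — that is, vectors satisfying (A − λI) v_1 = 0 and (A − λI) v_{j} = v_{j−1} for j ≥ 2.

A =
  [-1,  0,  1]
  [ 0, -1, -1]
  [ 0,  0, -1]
A Jordan chain for λ = -1 of length 2:
v_1 = (1, -1, 0)ᵀ
v_2 = (0, 0, 1)ᵀ

Let N = A − (-1)·I. We want v_2 with N^2 v_2 = 0 but N^1 v_2 ≠ 0; then v_{j-1} := N · v_j for j = 2, …, 2.

Pick v_2 = (0, 0, 1)ᵀ.
Then v_1 = N · v_2 = (1, -1, 0)ᵀ.

Sanity check: (A − (-1)·I) v_1 = (0, 0, 0)ᵀ = 0. ✓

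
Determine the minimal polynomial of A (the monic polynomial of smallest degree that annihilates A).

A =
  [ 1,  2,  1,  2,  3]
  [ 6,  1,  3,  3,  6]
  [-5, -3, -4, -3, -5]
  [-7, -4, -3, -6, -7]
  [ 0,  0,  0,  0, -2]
x^3 + 6*x^2 + 12*x + 8

The characteristic polynomial is χ_A(x) = (x + 2)^5, so the eigenvalues are known. The minimal polynomial is
  m_A(x) = Π_λ (x − λ)^{k_λ}
where k_λ is the size of the *largest* Jordan block for λ (equivalently, the smallest k with (A − λI)^k v = 0 for every generalised eigenvector v of λ).

  λ = -2: largest Jordan block has size 3, contributing (x + 2)^3

So m_A(x) = (x + 2)^3 = x^3 + 6*x^2 + 12*x + 8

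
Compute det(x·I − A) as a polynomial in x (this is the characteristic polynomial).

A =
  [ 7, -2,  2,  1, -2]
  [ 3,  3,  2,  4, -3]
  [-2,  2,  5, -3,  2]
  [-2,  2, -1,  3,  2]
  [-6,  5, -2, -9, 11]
x^5 - 29*x^4 + 336*x^3 - 1944*x^2 + 5616*x - 6480

Expanding det(x·I − A) (e.g. by cofactor expansion or by noting that A is similar to its Jordan form J, which has the same characteristic polynomial as A) gives
  χ_A(x) = x^5 - 29*x^4 + 336*x^3 - 1944*x^2 + 5616*x - 6480
which factors as (x - 6)^4*(x - 5). The eigenvalues (with algebraic multiplicities) are λ = 5 with multiplicity 1, λ = 6 with multiplicity 4.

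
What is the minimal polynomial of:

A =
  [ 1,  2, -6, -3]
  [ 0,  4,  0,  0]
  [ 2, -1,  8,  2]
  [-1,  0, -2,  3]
x^2 - 8*x + 16

The characteristic polynomial is χ_A(x) = (x - 4)^4, so the eigenvalues are known. The minimal polynomial is
  m_A(x) = Π_λ (x − λ)^{k_λ}
where k_λ is the size of the *largest* Jordan block for λ (equivalently, the smallest k with (A − λI)^k v = 0 for every generalised eigenvector v of λ).

  λ = 4: largest Jordan block has size 2, contributing (x − 4)^2

So m_A(x) = (x - 4)^2 = x^2 - 8*x + 16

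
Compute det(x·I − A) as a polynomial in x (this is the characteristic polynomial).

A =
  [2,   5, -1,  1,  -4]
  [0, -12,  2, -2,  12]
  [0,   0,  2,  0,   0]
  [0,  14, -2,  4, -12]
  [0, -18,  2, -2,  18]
x^5 - 14*x^4 + 72*x^3 - 176*x^2 + 208*x - 96

Expanding det(x·I − A) (e.g. by cofactor expansion or by noting that A is similar to its Jordan form J, which has the same characteristic polynomial as A) gives
  χ_A(x) = x^5 - 14*x^4 + 72*x^3 - 176*x^2 + 208*x - 96
which factors as (x - 6)*(x - 2)^4. The eigenvalues (with algebraic multiplicities) are λ = 2 with multiplicity 4, λ = 6 with multiplicity 1.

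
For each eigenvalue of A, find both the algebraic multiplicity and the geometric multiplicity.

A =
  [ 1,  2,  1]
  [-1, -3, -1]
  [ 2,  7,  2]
λ = 0: alg = 3, geom = 1

Step 1 — factor the characteristic polynomial to read off the algebraic multiplicities:
  χ_A(x) = x^3

Step 2 — compute geometric multiplicities via the rank-nullity identity g(λ) = n − rank(A − λI):
  rank(A − (0)·I) = 2, so dim ker(A − (0)·I) = n − 2 = 1

Summary:
  λ = 0: algebraic multiplicity = 3, geometric multiplicity = 1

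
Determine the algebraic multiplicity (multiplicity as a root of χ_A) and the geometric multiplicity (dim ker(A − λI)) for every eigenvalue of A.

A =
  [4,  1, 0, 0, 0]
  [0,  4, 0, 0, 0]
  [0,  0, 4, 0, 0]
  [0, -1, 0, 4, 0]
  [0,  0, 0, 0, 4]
λ = 4: alg = 5, geom = 4

Step 1 — factor the characteristic polynomial to read off the algebraic multiplicities:
  χ_A(x) = (x - 4)^5

Step 2 — compute geometric multiplicities via the rank-nullity identity g(λ) = n − rank(A − λI):
  rank(A − (4)·I) = 1, so dim ker(A − (4)·I) = n − 1 = 4

Summary:
  λ = 4: algebraic multiplicity = 5, geometric multiplicity = 4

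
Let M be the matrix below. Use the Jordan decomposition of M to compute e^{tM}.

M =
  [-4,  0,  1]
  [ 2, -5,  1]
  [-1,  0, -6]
e^{tM} =
  [t*exp(-5*t) + exp(-5*t), 0, t*exp(-5*t)]
  [t^2*exp(-5*t)/2 + 2*t*exp(-5*t), exp(-5*t), t^2*exp(-5*t)/2 + t*exp(-5*t)]
  [-t*exp(-5*t), 0, -t*exp(-5*t) + exp(-5*t)]

Strategy: write M = P · J · P⁻¹ where J is a Jordan canonical form, so e^{tM} = P · e^{tJ} · P⁻¹, and e^{tJ} can be computed block-by-block.

M has Jordan form
J =
  [-5,  1,  0]
  [ 0, -5,  1]
  [ 0,  0, -5]
(up to reordering of blocks).

Per-block formulas:
  For a 3×3 Jordan block J_3(-5): exp(t · J_3(-5)) = e^(-5t)·(I + t·N + (t^2/2)·N^2), where N is the 3×3 nilpotent shift.

After assembling e^{tJ} and conjugating by P, we get:

e^{tM} =
  [t*exp(-5*t) + exp(-5*t), 0, t*exp(-5*t)]
  [t^2*exp(-5*t)/2 + 2*t*exp(-5*t), exp(-5*t), t^2*exp(-5*t)/2 + t*exp(-5*t)]
  [-t*exp(-5*t), 0, -t*exp(-5*t) + exp(-5*t)]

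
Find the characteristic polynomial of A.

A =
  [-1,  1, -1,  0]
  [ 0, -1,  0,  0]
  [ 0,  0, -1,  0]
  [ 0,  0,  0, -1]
x^4 + 4*x^3 + 6*x^2 + 4*x + 1

Expanding det(x·I − A) (e.g. by cofactor expansion or by noting that A is similar to its Jordan form J, which has the same characteristic polynomial as A) gives
  χ_A(x) = x^4 + 4*x^3 + 6*x^2 + 4*x + 1
which factors as (x + 1)^4. The eigenvalues (with algebraic multiplicities) are λ = -1 with multiplicity 4.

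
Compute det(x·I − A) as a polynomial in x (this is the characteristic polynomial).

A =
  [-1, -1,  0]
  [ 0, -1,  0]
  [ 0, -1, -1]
x^3 + 3*x^2 + 3*x + 1

Expanding det(x·I − A) (e.g. by cofactor expansion or by noting that A is similar to its Jordan form J, which has the same characteristic polynomial as A) gives
  χ_A(x) = x^3 + 3*x^2 + 3*x + 1
which factors as (x + 1)^3. The eigenvalues (with algebraic multiplicities) are λ = -1 with multiplicity 3.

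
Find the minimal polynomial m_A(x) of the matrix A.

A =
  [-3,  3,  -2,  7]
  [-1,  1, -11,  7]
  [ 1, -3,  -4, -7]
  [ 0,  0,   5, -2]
x^3 + 6*x^2 + 12*x + 8

The characteristic polynomial is χ_A(x) = (x + 2)^4, so the eigenvalues are known. The minimal polynomial is
  m_A(x) = Π_λ (x − λ)^{k_λ}
where k_λ is the size of the *largest* Jordan block for λ (equivalently, the smallest k with (A − λI)^k v = 0 for every generalised eigenvector v of λ).

  λ = -2: largest Jordan block has size 3, contributing (x + 2)^3

So m_A(x) = (x + 2)^3 = x^3 + 6*x^2 + 12*x + 8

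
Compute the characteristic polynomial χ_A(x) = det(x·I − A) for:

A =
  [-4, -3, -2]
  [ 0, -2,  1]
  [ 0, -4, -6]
x^3 + 12*x^2 + 48*x + 64

Expanding det(x·I − A) (e.g. by cofactor expansion or by noting that A is similar to its Jordan form J, which has the same characteristic polynomial as A) gives
  χ_A(x) = x^3 + 12*x^2 + 48*x + 64
which factors as (x + 4)^3. The eigenvalues (with algebraic multiplicities) are λ = -4 with multiplicity 3.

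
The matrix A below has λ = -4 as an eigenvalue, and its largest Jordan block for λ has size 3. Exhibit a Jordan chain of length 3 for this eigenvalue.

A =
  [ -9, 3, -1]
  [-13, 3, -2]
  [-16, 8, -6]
A Jordan chain for λ = -4 of length 3:
v_1 = (2, 6, 8)ᵀ
v_2 = (-5, -13, -16)ᵀ
v_3 = (1, 0, 0)ᵀ

Let N = A − (-4)·I. We want v_3 with N^3 v_3 = 0 but N^2 v_3 ≠ 0; then v_{j-1} := N · v_j for j = 3, …, 2.

Pick v_3 = (1, 0, 0)ᵀ.
Then v_2 = N · v_3 = (-5, -13, -16)ᵀ.
Then v_1 = N · v_2 = (2, 6, 8)ᵀ.

Sanity check: (A − (-4)·I) v_1 = (0, 0, 0)ᵀ = 0. ✓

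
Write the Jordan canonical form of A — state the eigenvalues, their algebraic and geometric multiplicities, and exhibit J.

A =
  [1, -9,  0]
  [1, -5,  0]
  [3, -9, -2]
J_2(-2) ⊕ J_1(-2)

The characteristic polynomial is
  det(x·I − A) = x^3 + 6*x^2 + 12*x + 8 = (x + 2)^3

Eigenvalues and multiplicities (the geometric multiplicity of λ is n − rank(A − λI), which equals the number of Jordan blocks for λ):
  λ = -2: algebraic multiplicity = 3, geometric multiplicity = 2

Determining the block sizes for each eigenvalue:
  λ = -2: 2 blocks summing to 3 forces exactly one block of size 2 and the rest size 1 → block sizes [2, 1]

Assembling the blocks gives a Jordan form
J =
  [-2,  1,  0]
  [ 0, -2,  0]
  [ 0,  0, -2]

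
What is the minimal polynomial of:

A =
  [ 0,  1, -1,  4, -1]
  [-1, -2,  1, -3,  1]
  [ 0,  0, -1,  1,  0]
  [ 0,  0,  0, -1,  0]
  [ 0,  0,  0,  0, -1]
x^2 + 2*x + 1

The characteristic polynomial is χ_A(x) = (x + 1)^5, so the eigenvalues are known. The minimal polynomial is
  m_A(x) = Π_λ (x − λ)^{k_λ}
where k_λ is the size of the *largest* Jordan block for λ (equivalently, the smallest k with (A − λI)^k v = 0 for every generalised eigenvector v of λ).

  λ = -1: largest Jordan block has size 2, contributing (x + 1)^2

So m_A(x) = (x + 1)^2 = x^2 + 2*x + 1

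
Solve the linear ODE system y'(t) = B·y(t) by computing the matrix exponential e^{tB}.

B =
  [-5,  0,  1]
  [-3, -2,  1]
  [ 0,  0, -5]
e^{tB} =
  [exp(-5*t), 0, t*exp(-5*t)]
  [-exp(-2*t) + exp(-5*t), exp(-2*t), t*exp(-5*t)]
  [0, 0, exp(-5*t)]

Strategy: write B = P · J · P⁻¹ where J is a Jordan canonical form, so e^{tB} = P · e^{tJ} · P⁻¹, and e^{tJ} can be computed block-by-block.

B has Jordan form
J =
  [-5,  1,  0]
  [ 0, -5,  0]
  [ 0,  0, -2]
(up to reordering of blocks).

Per-block formulas:
  For a 1×1 block at λ = -2: exp(t · [-2]) = [e^(-2t)].
  For a 2×2 Jordan block J_2(-5): exp(t · J_2(-5)) = e^(-5t)·(I + t·N), where N is the 2×2 nilpotent shift.

After assembling e^{tJ} and conjugating by P, we get:

e^{tB} =
  [exp(-5*t), 0, t*exp(-5*t)]
  [-exp(-2*t) + exp(-5*t), exp(-2*t), t*exp(-5*t)]
  [0, 0, exp(-5*t)]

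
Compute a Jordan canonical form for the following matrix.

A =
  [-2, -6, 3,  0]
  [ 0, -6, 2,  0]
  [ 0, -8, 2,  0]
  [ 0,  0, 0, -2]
J_2(-2) ⊕ J_1(-2) ⊕ J_1(-2)

The characteristic polynomial is
  det(x·I − A) = x^4 + 8*x^3 + 24*x^2 + 32*x + 16 = (x + 2)^4

Eigenvalues and multiplicities (the geometric multiplicity of λ is n − rank(A − λI), which equals the number of Jordan blocks for λ):
  λ = -2: algebraic multiplicity = 4, geometric multiplicity = 3

Determining the block sizes for each eigenvalue:
  λ = -2: 3 blocks summing to 4 forces exactly one block of size 2 and the rest size 1 → block sizes [2, 1, 1]

Assembling the blocks gives a Jordan form
J =
  [-2,  1,  0,  0]
  [ 0, -2,  0,  0]
  [ 0,  0, -2,  0]
  [ 0,  0,  0, -2]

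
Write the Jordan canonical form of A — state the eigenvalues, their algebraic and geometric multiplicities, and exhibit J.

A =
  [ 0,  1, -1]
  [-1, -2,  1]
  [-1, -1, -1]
J_3(-1)

The characteristic polynomial is
  det(x·I − A) = x^3 + 3*x^2 + 3*x + 1 = (x + 1)^3

Eigenvalues and multiplicities (the geometric multiplicity of λ is n − rank(A − λI), which equals the number of Jordan blocks for λ):
  λ = -1: algebraic multiplicity = 3, geometric multiplicity = 1

Determining the block sizes for each eigenvalue:
  λ = -1: one block (gm = 1), so the single block has size am = 3 → block sizes [3]

Assembling the blocks gives a Jordan form
J =
  [-1,  1,  0]
  [ 0, -1,  1]
  [ 0,  0, -1]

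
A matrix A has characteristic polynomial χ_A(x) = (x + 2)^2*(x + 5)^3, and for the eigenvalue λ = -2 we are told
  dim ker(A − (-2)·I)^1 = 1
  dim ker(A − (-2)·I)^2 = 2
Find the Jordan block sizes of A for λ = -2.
Block sizes for λ = -2: [2]

From the dimensions of kernels of powers, the number of Jordan blocks of size at least j is d_j − d_{j−1} where d_j = dim ker(N^j) (with d_0 = 0). Computing the differences gives [1, 1].
The number of blocks of size exactly k is (#blocks of size ≥ k) − (#blocks of size ≥ k + 1), so the partition is: 1 block(s) of size 2.
In nonincreasing order the block sizes are [2].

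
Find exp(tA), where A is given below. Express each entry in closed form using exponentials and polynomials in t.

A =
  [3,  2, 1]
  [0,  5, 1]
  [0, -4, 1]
e^{tA} =
  [exp(3*t), 2*t*exp(3*t), t*exp(3*t)]
  [0, 2*t*exp(3*t) + exp(3*t), t*exp(3*t)]
  [0, -4*t*exp(3*t), -2*t*exp(3*t) + exp(3*t)]

Strategy: write A = P · J · P⁻¹ where J is a Jordan canonical form, so e^{tA} = P · e^{tJ} · P⁻¹, and e^{tJ} can be computed block-by-block.

A has Jordan form
J =
  [3, 1, 0]
  [0, 3, 0]
  [0, 0, 3]
(up to reordering of blocks).

Per-block formulas:
  For a 1×1 block at λ = 3: exp(t · [3]) = [e^(3t)].
  For a 2×2 Jordan block J_2(3): exp(t · J_2(3)) = e^(3t)·(I + t·N), where N is the 2×2 nilpotent shift.

After assembling e^{tJ} and conjugating by P, we get:

e^{tA} =
  [exp(3*t), 2*t*exp(3*t), t*exp(3*t)]
  [0, 2*t*exp(3*t) + exp(3*t), t*exp(3*t)]
  [0, -4*t*exp(3*t), -2*t*exp(3*t) + exp(3*t)]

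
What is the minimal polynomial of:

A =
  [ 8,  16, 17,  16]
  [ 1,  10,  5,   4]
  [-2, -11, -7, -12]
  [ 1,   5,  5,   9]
x^3 - 15*x^2 + 75*x - 125

The characteristic polynomial is χ_A(x) = (x - 5)^4, so the eigenvalues are known. The minimal polynomial is
  m_A(x) = Π_λ (x − λ)^{k_λ}
where k_λ is the size of the *largest* Jordan block for λ (equivalently, the smallest k with (A − λI)^k v = 0 for every generalised eigenvector v of λ).

  λ = 5: largest Jordan block has size 3, contributing (x − 5)^3

So m_A(x) = (x - 5)^3 = x^3 - 15*x^2 + 75*x - 125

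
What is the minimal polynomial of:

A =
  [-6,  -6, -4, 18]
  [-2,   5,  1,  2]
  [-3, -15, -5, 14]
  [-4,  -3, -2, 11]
x^4 - 5*x^3 + 6*x^2 + 4*x - 8

The characteristic polynomial is χ_A(x) = (x - 2)^3*(x + 1), so the eigenvalues are known. The minimal polynomial is
  m_A(x) = Π_λ (x − λ)^{k_λ}
where k_λ is the size of the *largest* Jordan block for λ (equivalently, the smallest k with (A − λI)^k v = 0 for every generalised eigenvector v of λ).

  λ = -1: largest Jordan block has size 1, contributing (x + 1)
  λ = 2: largest Jordan block has size 3, contributing (x − 2)^3

So m_A(x) = (x - 2)^3*(x + 1) = x^4 - 5*x^3 + 6*x^2 + 4*x - 8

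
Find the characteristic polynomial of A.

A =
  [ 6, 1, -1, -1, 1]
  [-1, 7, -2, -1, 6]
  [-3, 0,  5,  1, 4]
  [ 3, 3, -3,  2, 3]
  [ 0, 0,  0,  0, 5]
x^5 - 25*x^4 + 250*x^3 - 1250*x^2 + 3125*x - 3125

Expanding det(x·I − A) (e.g. by cofactor expansion or by noting that A is similar to its Jordan form J, which has the same characteristic polynomial as A) gives
  χ_A(x) = x^5 - 25*x^4 + 250*x^3 - 1250*x^2 + 3125*x - 3125
which factors as (x - 5)^5. The eigenvalues (with algebraic multiplicities) are λ = 5 with multiplicity 5.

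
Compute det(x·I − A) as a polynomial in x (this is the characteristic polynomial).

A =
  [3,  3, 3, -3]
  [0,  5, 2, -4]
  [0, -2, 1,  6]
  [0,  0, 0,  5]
x^4 - 14*x^3 + 72*x^2 - 162*x + 135

Expanding det(x·I − A) (e.g. by cofactor expansion or by noting that A is similar to its Jordan form J, which has the same characteristic polynomial as A) gives
  χ_A(x) = x^4 - 14*x^3 + 72*x^2 - 162*x + 135
which factors as (x - 5)*(x - 3)^3. The eigenvalues (with algebraic multiplicities) are λ = 3 with multiplicity 3, λ = 5 with multiplicity 1.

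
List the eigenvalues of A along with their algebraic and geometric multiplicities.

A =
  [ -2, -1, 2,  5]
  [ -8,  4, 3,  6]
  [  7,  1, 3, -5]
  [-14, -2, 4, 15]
λ = 5: alg = 4, geom = 2

Step 1 — factor the characteristic polynomial to read off the algebraic multiplicities:
  χ_A(x) = (x - 5)^4

Step 2 — compute geometric multiplicities via the rank-nullity identity g(λ) = n − rank(A − λI):
  rank(A − (5)·I) = 2, so dim ker(A − (5)·I) = n − 2 = 2

Summary:
  λ = 5: algebraic multiplicity = 4, geometric multiplicity = 2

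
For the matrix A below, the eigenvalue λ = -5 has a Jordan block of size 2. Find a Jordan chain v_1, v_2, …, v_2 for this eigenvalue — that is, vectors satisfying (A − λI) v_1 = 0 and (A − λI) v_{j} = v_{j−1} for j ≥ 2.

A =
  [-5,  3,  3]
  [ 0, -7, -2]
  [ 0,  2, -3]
A Jordan chain for λ = -5 of length 2:
v_1 = (3, -2, 2)ᵀ
v_2 = (0, 1, 0)ᵀ

Let N = A − (-5)·I. We want v_2 with N^2 v_2 = 0 but N^1 v_2 ≠ 0; then v_{j-1} := N · v_j for j = 2, …, 2.

Pick v_2 = (0, 1, 0)ᵀ.
Then v_1 = N · v_2 = (3, -2, 2)ᵀ.

Sanity check: (A − (-5)·I) v_1 = (0, 0, 0)ᵀ = 0. ✓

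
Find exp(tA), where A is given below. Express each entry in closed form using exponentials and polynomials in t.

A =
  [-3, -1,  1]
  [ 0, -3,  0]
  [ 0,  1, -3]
e^{tA} =
  [exp(-3*t), t^2*exp(-3*t)/2 - t*exp(-3*t), t*exp(-3*t)]
  [0, exp(-3*t), 0]
  [0, t*exp(-3*t), exp(-3*t)]

Strategy: write A = P · J · P⁻¹ where J is a Jordan canonical form, so e^{tA} = P · e^{tJ} · P⁻¹, and e^{tJ} can be computed block-by-block.

A has Jordan form
J =
  [-3,  1,  0]
  [ 0, -3,  1]
  [ 0,  0, -3]
(up to reordering of blocks).

Per-block formulas:
  For a 3×3 Jordan block J_3(-3): exp(t · J_3(-3)) = e^(-3t)·(I + t·N + (t^2/2)·N^2), where N is the 3×3 nilpotent shift.

After assembling e^{tJ} and conjugating by P, we get:

e^{tA} =
  [exp(-3*t), t^2*exp(-3*t)/2 - t*exp(-3*t), t*exp(-3*t)]
  [0, exp(-3*t), 0]
  [0, t*exp(-3*t), exp(-3*t)]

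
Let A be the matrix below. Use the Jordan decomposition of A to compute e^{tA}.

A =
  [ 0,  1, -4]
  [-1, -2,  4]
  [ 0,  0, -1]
e^{tA} =
  [t*exp(-t) + exp(-t), t*exp(-t), -4*t*exp(-t)]
  [-t*exp(-t), -t*exp(-t) + exp(-t), 4*t*exp(-t)]
  [0, 0, exp(-t)]

Strategy: write A = P · J · P⁻¹ where J is a Jordan canonical form, so e^{tA} = P · e^{tJ} · P⁻¹, and e^{tJ} can be computed block-by-block.

A has Jordan form
J =
  [-1,  1,  0]
  [ 0, -1,  0]
  [ 0,  0, -1]
(up to reordering of blocks).

Per-block formulas:
  For a 1×1 block at λ = -1: exp(t · [-1]) = [e^(-1t)].
  For a 2×2 Jordan block J_2(-1): exp(t · J_2(-1)) = e^(-1t)·(I + t·N), where N is the 2×2 nilpotent shift.

After assembling e^{tJ} and conjugating by P, we get:

e^{tA} =
  [t*exp(-t) + exp(-t), t*exp(-t), -4*t*exp(-t)]
  [-t*exp(-t), -t*exp(-t) + exp(-t), 4*t*exp(-t)]
  [0, 0, exp(-t)]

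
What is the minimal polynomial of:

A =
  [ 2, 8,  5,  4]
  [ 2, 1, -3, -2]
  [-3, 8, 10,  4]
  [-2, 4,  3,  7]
x^3 - 15*x^2 + 75*x - 125

The characteristic polynomial is χ_A(x) = (x - 5)^4, so the eigenvalues are known. The minimal polynomial is
  m_A(x) = Π_λ (x − λ)^{k_λ}
where k_λ is the size of the *largest* Jordan block for λ (equivalently, the smallest k with (A − λI)^k v = 0 for every generalised eigenvector v of λ).

  λ = 5: largest Jordan block has size 3, contributing (x − 5)^3

So m_A(x) = (x - 5)^3 = x^3 - 15*x^2 + 75*x - 125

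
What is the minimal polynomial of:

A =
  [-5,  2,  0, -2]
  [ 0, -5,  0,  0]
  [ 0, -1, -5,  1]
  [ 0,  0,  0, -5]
x^2 + 10*x + 25

The characteristic polynomial is χ_A(x) = (x + 5)^4, so the eigenvalues are known. The minimal polynomial is
  m_A(x) = Π_λ (x − λ)^{k_λ}
where k_λ is the size of the *largest* Jordan block for λ (equivalently, the smallest k with (A − λI)^k v = 0 for every generalised eigenvector v of λ).

  λ = -5: largest Jordan block has size 2, contributing (x + 5)^2

So m_A(x) = (x + 5)^2 = x^2 + 10*x + 25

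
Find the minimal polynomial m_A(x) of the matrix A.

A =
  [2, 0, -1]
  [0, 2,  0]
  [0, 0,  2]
x^2 - 4*x + 4

The characteristic polynomial is χ_A(x) = (x - 2)^3, so the eigenvalues are known. The minimal polynomial is
  m_A(x) = Π_λ (x − λ)^{k_λ}
where k_λ is the size of the *largest* Jordan block for λ (equivalently, the smallest k with (A − λI)^k v = 0 for every generalised eigenvector v of λ).

  λ = 2: largest Jordan block has size 2, contributing (x − 2)^2

So m_A(x) = (x - 2)^2 = x^2 - 4*x + 4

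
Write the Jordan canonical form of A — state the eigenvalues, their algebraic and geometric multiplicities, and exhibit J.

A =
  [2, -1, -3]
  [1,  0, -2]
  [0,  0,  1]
J_3(1)

The characteristic polynomial is
  det(x·I − A) = x^3 - 3*x^2 + 3*x - 1 = (x - 1)^3

Eigenvalues and multiplicities (the geometric multiplicity of λ is n − rank(A − λI), which equals the number of Jordan blocks for λ):
  λ = 1: algebraic multiplicity = 3, geometric multiplicity = 1

Determining the block sizes for each eigenvalue:
  λ = 1: one block (gm = 1), so the single block has size am = 3 → block sizes [3]

Assembling the blocks gives a Jordan form
J =
  [1, 1, 0]
  [0, 1, 1]
  [0, 0, 1]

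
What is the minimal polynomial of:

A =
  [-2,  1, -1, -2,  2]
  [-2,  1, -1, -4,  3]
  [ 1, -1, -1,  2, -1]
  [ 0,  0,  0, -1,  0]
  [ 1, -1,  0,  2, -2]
x^2 + 2*x + 1

The characteristic polynomial is χ_A(x) = (x + 1)^5, so the eigenvalues are known. The minimal polynomial is
  m_A(x) = Π_λ (x − λ)^{k_λ}
where k_λ is the size of the *largest* Jordan block for λ (equivalently, the smallest k with (A − λI)^k v = 0 for every generalised eigenvector v of λ).

  λ = -1: largest Jordan block has size 2, contributing (x + 1)^2

So m_A(x) = (x + 1)^2 = x^2 + 2*x + 1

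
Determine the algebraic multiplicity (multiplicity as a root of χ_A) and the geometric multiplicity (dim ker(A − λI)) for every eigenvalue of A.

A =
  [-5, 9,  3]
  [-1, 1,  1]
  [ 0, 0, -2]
λ = -2: alg = 3, geom = 2

Step 1 — factor the characteristic polynomial to read off the algebraic multiplicities:
  χ_A(x) = (x + 2)^3

Step 2 — compute geometric multiplicities via the rank-nullity identity g(λ) = n − rank(A − λI):
  rank(A − (-2)·I) = 1, so dim ker(A − (-2)·I) = n − 1 = 2

Summary:
  λ = -2: algebraic multiplicity = 3, geometric multiplicity = 2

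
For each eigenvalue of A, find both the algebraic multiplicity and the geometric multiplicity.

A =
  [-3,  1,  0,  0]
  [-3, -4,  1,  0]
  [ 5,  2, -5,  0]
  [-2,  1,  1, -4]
λ = -4: alg = 4, geom = 2

Step 1 — factor the characteristic polynomial to read off the algebraic multiplicities:
  χ_A(x) = (x + 4)^4

Step 2 — compute geometric multiplicities via the rank-nullity identity g(λ) = n − rank(A − λI):
  rank(A − (-4)·I) = 2, so dim ker(A − (-4)·I) = n − 2 = 2

Summary:
  λ = -4: algebraic multiplicity = 4, geometric multiplicity = 2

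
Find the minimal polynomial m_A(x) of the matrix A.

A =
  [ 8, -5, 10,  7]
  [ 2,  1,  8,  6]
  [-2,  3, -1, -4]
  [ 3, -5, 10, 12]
x^2 - 10*x + 25

The characteristic polynomial is χ_A(x) = (x - 5)^4, so the eigenvalues are known. The minimal polynomial is
  m_A(x) = Π_λ (x − λ)^{k_λ}
where k_λ is the size of the *largest* Jordan block for λ (equivalently, the smallest k with (A − λI)^k v = 0 for every generalised eigenvector v of λ).

  λ = 5: largest Jordan block has size 2, contributing (x − 5)^2

So m_A(x) = (x - 5)^2 = x^2 - 10*x + 25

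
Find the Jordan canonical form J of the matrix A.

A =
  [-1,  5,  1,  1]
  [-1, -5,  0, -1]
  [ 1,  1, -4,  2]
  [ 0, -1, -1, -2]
J_2(-3) ⊕ J_2(-3)

The characteristic polynomial is
  det(x·I − A) = x^4 + 12*x^3 + 54*x^2 + 108*x + 81 = (x + 3)^4

Eigenvalues and multiplicities (the geometric multiplicity of λ is n − rank(A − λI), which equals the number of Jordan blocks for λ):
  λ = -3: algebraic multiplicity = 4, geometric multiplicity = 2

Determining the block sizes for each eigenvalue:
  λ = -3: with am = 4 and gm = 2, the partition is not yet determined (e.g. several partitions of 4 into 2 parts exist). Let N = A − (-3)·I. Computing rank(N^1) = 2, rank(N^2) = 0; the number of blocks of size ≥ j is rank(N^{j−1}) − rank(N^j), giving [2, 2]. So we have 2 block(s) of size 2 → block sizes [2, 2]

Assembling the blocks gives a Jordan form
J =
  [-3,  1,  0,  0]
  [ 0, -3,  0,  0]
  [ 0,  0, -3,  1]
  [ 0,  0,  0, -3]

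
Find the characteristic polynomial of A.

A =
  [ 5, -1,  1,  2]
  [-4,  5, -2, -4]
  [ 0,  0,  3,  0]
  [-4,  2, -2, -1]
x^4 - 12*x^3 + 54*x^2 - 108*x + 81

Expanding det(x·I − A) (e.g. by cofactor expansion or by noting that A is similar to its Jordan form J, which has the same characteristic polynomial as A) gives
  χ_A(x) = x^4 - 12*x^3 + 54*x^2 - 108*x + 81
which factors as (x - 3)^4. The eigenvalues (with algebraic multiplicities) are λ = 3 with multiplicity 4.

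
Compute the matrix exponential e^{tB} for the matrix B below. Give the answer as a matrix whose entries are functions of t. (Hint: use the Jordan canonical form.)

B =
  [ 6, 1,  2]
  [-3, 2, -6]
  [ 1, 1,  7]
e^{tB} =
  [t*exp(5*t) + exp(5*t), t*exp(5*t), 2*t*exp(5*t)]
  [-3*t*exp(5*t), -3*t*exp(5*t) + exp(5*t), -6*t*exp(5*t)]
  [t*exp(5*t), t*exp(5*t), 2*t*exp(5*t) + exp(5*t)]

Strategy: write B = P · J · P⁻¹ where J is a Jordan canonical form, so e^{tB} = P · e^{tJ} · P⁻¹, and e^{tJ} can be computed block-by-block.

B has Jordan form
J =
  [5, 1, 0]
  [0, 5, 0]
  [0, 0, 5]
(up to reordering of blocks).

Per-block formulas:
  For a 1×1 block at λ = 5: exp(t · [5]) = [e^(5t)].
  For a 2×2 Jordan block J_2(5): exp(t · J_2(5)) = e^(5t)·(I + t·N), where N is the 2×2 nilpotent shift.

After assembling e^{tJ} and conjugating by P, we get:

e^{tB} =
  [t*exp(5*t) + exp(5*t), t*exp(5*t), 2*t*exp(5*t)]
  [-3*t*exp(5*t), -3*t*exp(5*t) + exp(5*t), -6*t*exp(5*t)]
  [t*exp(5*t), t*exp(5*t), 2*t*exp(5*t) + exp(5*t)]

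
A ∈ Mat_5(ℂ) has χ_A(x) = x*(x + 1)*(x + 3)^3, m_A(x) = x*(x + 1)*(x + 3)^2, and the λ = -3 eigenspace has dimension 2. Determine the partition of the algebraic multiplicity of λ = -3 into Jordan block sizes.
Block sizes for λ = -3: [2, 1]

Step 1 — from the characteristic polynomial, algebraic multiplicity of λ = -3 is 3. From dim ker(A − (-3)·I) = 2, there are exactly 2 Jordan blocks for λ = -3.
Step 2 — from the minimal polynomial, the factor (x + 3)^2 tells us the largest block for λ = -3 has size 2.
Step 3 — with total size 3, 2 blocks, and largest block 2, the block sizes (in nonincreasing order) are [2, 1].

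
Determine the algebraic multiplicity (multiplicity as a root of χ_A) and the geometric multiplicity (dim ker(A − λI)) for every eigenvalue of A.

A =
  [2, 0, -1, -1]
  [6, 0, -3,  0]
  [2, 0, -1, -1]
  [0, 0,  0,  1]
λ = 0: alg = 2, geom = 2; λ = 1: alg = 2, geom = 1

Step 1 — factor the characteristic polynomial to read off the algebraic multiplicities:
  χ_A(x) = x^2*(x - 1)^2

Step 2 — compute geometric multiplicities via the rank-nullity identity g(λ) = n − rank(A − λI):
  rank(A − (0)·I) = 2, so dim ker(A − (0)·I) = n − 2 = 2
  rank(A − (1)·I) = 3, so dim ker(A − (1)·I) = n − 3 = 1

Summary:
  λ = 0: algebraic multiplicity = 2, geometric multiplicity = 2
  λ = 1: algebraic multiplicity = 2, geometric multiplicity = 1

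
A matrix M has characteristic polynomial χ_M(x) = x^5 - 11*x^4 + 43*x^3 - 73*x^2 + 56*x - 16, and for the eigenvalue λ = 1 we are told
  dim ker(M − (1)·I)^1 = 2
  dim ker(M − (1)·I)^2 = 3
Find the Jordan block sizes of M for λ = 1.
Block sizes for λ = 1: [2, 1]

From the dimensions of kernels of powers, the number of Jordan blocks of size at least j is d_j − d_{j−1} where d_j = dim ker(N^j) (with d_0 = 0). Computing the differences gives [2, 1].
The number of blocks of size exactly k is (#blocks of size ≥ k) − (#blocks of size ≥ k + 1), so the partition is: 1 block(s) of size 1, 1 block(s) of size 2.
In nonincreasing order the block sizes are [2, 1].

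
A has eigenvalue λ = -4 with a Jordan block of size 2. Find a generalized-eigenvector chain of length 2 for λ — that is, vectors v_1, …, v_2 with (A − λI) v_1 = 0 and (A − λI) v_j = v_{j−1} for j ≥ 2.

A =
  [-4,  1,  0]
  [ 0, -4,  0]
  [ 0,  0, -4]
A Jordan chain for λ = -4 of length 2:
v_1 = (1, 0, 0)ᵀ
v_2 = (0, 1, 0)ᵀ

Let N = A − (-4)·I. We want v_2 with N^2 v_2 = 0 but N^1 v_2 ≠ 0; then v_{j-1} := N · v_j for j = 2, …, 2.

Pick v_2 = (0, 1, 0)ᵀ.
Then v_1 = N · v_2 = (1, 0, 0)ᵀ.

Sanity check: (A − (-4)·I) v_1 = (0, 0, 0)ᵀ = 0. ✓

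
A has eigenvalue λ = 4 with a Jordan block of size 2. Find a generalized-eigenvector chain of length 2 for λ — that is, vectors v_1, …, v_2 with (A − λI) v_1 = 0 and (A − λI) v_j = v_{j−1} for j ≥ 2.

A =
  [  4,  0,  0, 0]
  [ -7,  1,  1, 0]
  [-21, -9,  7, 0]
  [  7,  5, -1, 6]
A Jordan chain for λ = 4 of length 2:
v_1 = (0, -7, -21, 7)ᵀ
v_2 = (1, 0, 0, 0)ᵀ

Let N = A − (4)·I. We want v_2 with N^2 v_2 = 0 but N^1 v_2 ≠ 0; then v_{j-1} := N · v_j for j = 2, …, 2.

Pick v_2 = (1, 0, 0, 0)ᵀ.
Then v_1 = N · v_2 = (0, -7, -21, 7)ᵀ.

Sanity check: (A − (4)·I) v_1 = (0, 0, 0, 0)ᵀ = 0. ✓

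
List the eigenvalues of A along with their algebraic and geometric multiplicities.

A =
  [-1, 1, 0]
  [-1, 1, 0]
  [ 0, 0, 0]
λ = 0: alg = 3, geom = 2

Step 1 — factor the characteristic polynomial to read off the algebraic multiplicities:
  χ_A(x) = x^3

Step 2 — compute geometric multiplicities via the rank-nullity identity g(λ) = n − rank(A − λI):
  rank(A − (0)·I) = 1, so dim ker(A − (0)·I) = n − 1 = 2

Summary:
  λ = 0: algebraic multiplicity = 3, geometric multiplicity = 2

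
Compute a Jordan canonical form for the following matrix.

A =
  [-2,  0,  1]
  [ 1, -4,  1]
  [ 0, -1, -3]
J_3(-3)

The characteristic polynomial is
  det(x·I − A) = x^3 + 9*x^2 + 27*x + 27 = (x + 3)^3

Eigenvalues and multiplicities (the geometric multiplicity of λ is n − rank(A − λI), which equals the number of Jordan blocks for λ):
  λ = -3: algebraic multiplicity = 3, geometric multiplicity = 1

Determining the block sizes for each eigenvalue:
  λ = -3: one block (gm = 1), so the single block has size am = 3 → block sizes [3]

Assembling the blocks gives a Jordan form
J =
  [-3,  1,  0]
  [ 0, -3,  1]
  [ 0,  0, -3]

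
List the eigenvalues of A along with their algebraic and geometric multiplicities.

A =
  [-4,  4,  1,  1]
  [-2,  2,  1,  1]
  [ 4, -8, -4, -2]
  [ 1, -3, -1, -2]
λ = -2: alg = 4, geom = 2

Step 1 — factor the characteristic polynomial to read off the algebraic multiplicities:
  χ_A(x) = (x + 2)^4

Step 2 — compute geometric multiplicities via the rank-nullity identity g(λ) = n − rank(A − λI):
  rank(A − (-2)·I) = 2, so dim ker(A − (-2)·I) = n − 2 = 2

Summary:
  λ = -2: algebraic multiplicity = 4, geometric multiplicity = 2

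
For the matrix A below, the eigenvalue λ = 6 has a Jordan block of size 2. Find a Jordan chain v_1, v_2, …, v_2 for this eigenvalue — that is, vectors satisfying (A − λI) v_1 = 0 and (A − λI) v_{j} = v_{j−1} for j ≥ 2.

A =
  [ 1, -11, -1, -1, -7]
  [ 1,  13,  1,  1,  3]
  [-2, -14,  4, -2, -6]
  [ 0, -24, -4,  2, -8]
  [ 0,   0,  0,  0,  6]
A Jordan chain for λ = 6 of length 2:
v_1 = (6, -6, 12, 24, 0)ᵀ
v_2 = (1, -1, 0, 0, 0)ᵀ

Let N = A − (6)·I. We want v_2 with N^2 v_2 = 0 but N^1 v_2 ≠ 0; then v_{j-1} := N · v_j for j = 2, …, 2.

Pick v_2 = (1, -1, 0, 0, 0)ᵀ.
Then v_1 = N · v_2 = (6, -6, 12, 24, 0)ᵀ.

Sanity check: (A − (6)·I) v_1 = (0, 0, 0, 0, 0)ᵀ = 0. ✓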